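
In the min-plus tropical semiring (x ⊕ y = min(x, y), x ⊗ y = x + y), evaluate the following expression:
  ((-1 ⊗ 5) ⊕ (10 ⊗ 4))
((-1 ⊗ 5) ⊕ (10 ⊗ 4)) = 4

Expand innermost to outermost. Recall ⊕ takes the minimum of its arguments and ⊗ takes their sum. Working out the expression ((-1 ⊗ 5) ⊕ (10 ⊗ 4)) gives 4.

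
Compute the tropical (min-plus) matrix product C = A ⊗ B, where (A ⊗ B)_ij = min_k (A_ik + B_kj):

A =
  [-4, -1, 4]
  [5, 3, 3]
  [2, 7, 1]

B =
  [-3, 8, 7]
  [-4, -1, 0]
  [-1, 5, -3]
A ⊗ B =
  [-7, -2, -1]
  [-1, 2, 0]
  [-1, 6, -2]

Apply the min-plus product entry-by-entry:
  C[0][0] = min over k of (A[0][0] + B[0][0] = -4 + -3 = -7, A[0][1] + B[1][0] = -1 + -4 = -5, A[0][2] + B[2][0] = 4 + -1 = 3) = -7 (attained at k = 0)
  C[0][1] = min over k of (A[0][0] + B[0][1] = -4 + 8 = 4, A[0][1] + B[1][1] = -1 + -1 = -2, A[0][2] + B[2][1] = 4 + 5 = 9) = -2 (attained at k = 1)
  C[0][2] = min over k of (A[0][0] + B[0][2] = -4 + 7 = 3, A[0][1] + B[1][2] = -1 + 0 = -1, A[0][2] + B[2][2] = 4 + -3 = 1) = -1 (attained at k = 1)
  C[1][0] = min over k of (A[1][0] + B[0][0] = 5 + -3 = 2, A[1][1] + B[1][0] = 3 + -4 = -1, A[1][2] + B[2][0] = 3 + -1 = 2) = -1 (attained at k = 1)
  C[1][1] = min over k of (A[1][0] + B[0][1] = 5 + 8 = 13, A[1][1] + B[1][1] = 3 + -1 = 2, A[1][2] + B[2][1] = 3 + 5 = 8) = 2 (attained at k = 1)
  C[1][2] = min over k of (A[1][0] + B[0][2] = 5 + 7 = 12, A[1][1] + B[1][2] = 3 + 0 = 3, A[1][2] + B[2][2] = 3 + -3 = 0) = 0 (attained at k = 2)
  C[2][0] = min over k of (A[2][0] + B[0][0] = 2 + -3 = -1, A[2][1] + B[1][0] = 7 + -4 = 3, A[2][2] + B[2][0] = 1 + -1 = 0) = -1 (attained at k = 0)
  C[2][1] = min over k of (A[2][0] + B[0][1] = 2 + 8 = 10, A[2][1] + B[1][1] = 7 + -1 = 6, A[2][2] + B[2][1] = 1 + 5 = 6) = 6 (attained at k = 1)
  C[2][2] = min over k of (A[2][0] + B[0][2] = 2 + 7 = 9, A[2][1] + B[1][2] = 7 + 0 = 7, A[2][2] + B[2][2] = 1 + -3 = -2) = -2 (attained at k = 2)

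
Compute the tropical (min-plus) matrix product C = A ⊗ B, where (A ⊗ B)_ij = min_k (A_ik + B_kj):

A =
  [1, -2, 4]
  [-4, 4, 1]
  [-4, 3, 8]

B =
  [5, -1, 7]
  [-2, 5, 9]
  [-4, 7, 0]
A ⊗ B =
  [-4, 0, 4]
  [-3, -5, 1]
  [1, -5, 3]

Apply the min-plus product entry-by-entry:
  C[0][0] = min over k of (A[0][0] + B[0][0] = 1 + 5 = 6, A[0][1] + B[1][0] = -2 + -2 = -4, A[0][2] + B[2][0] = 4 + -4 = 0) = -4 (attained at k = 1)
  C[0][1] = min over k of (A[0][0] + B[0][1] = 1 + -1 = 0, A[0][1] + B[1][1] = -2 + 5 = 3, A[0][2] + B[2][1] = 4 + 7 = 11) = 0 (attained at k = 0)
  C[0][2] = min over k of (A[0][0] + B[0][2] = 1 + 7 = 8, A[0][1] + B[1][2] = -2 + 9 = 7, A[0][2] + B[2][2] = 4 + 0 = 4) = 4 (attained at k = 2)
  C[1][0] = min over k of (A[1][0] + B[0][0] = -4 + 5 = 1, A[1][1] + B[1][0] = 4 + -2 = 2, A[1][2] + B[2][0] = 1 + -4 = -3) = -3 (attained at k = 2)
  C[1][1] = min over k of (A[1][0] + B[0][1] = -4 + -1 = -5, A[1][1] + B[1][1] = 4 + 5 = 9, A[1][2] + B[2][1] = 1 + 7 = 8) = -5 (attained at k = 0)
  C[1][2] = min over k of (A[1][0] + B[0][2] = -4 + 7 = 3, A[1][1] + B[1][2] = 4 + 9 = 13, A[1][2] + B[2][2] = 1 + 0 = 1) = 1 (attained at k = 2)
  C[2][0] = min over k of (A[2][0] + B[0][0] = -4 + 5 = 1, A[2][1] + B[1][0] = 3 + -2 = 1, A[2][2] + B[2][0] = 8 + -4 = 4) = 1 (attained at k = 0)
  C[2][1] = min over k of (A[2][0] + B[0][1] = -4 + -1 = -5, A[2][1] + B[1][1] = 3 + 5 = 8, A[2][2] + B[2][1] = 8 + 7 = 15) = -5 (attained at k = 0)
  C[2][2] = min over k of (A[2][0] + B[0][2] = -4 + 7 = 3, A[2][1] + B[1][2] = 3 + 9 = 12, A[2][2] + B[2][2] = 8 + 0 = 8) = 3 (attained at k = 0)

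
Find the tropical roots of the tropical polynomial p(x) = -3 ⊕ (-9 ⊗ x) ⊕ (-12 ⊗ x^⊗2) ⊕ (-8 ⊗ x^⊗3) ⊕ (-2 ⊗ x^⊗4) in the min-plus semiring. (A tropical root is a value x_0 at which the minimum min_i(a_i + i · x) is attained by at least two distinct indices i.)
Roots: {-6, -4, 3, 6}

Each tropical root is a break point of the lower envelope of the lines y = a_i + i · x (there are 5 lines, with slopes 0, 1, ..., 4). Only the lines that attain the minimum somewhere contribute to roots; other lines are dominated. Here the surviving (envelope) indices are i = 4, i = 3, i = 2, i = 1, i = 0.
Intersections between consecutive envelope lines give the roots: for adjacent envelope indices i < j the intersection is x = (a_i − a_j) / (j − i). Reading off the sorted break points: {-6, -4, 3, 6}.
Verification: at each break x_0, at least two indices attain the minimum of min_i(a_i + i · x_0).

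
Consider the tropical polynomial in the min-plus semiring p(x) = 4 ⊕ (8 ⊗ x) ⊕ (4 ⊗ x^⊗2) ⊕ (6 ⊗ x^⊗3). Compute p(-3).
p(-3) = -3

A tropical monomial a ⊗ x^⊗i evaluates to a + i · x. Evaluating each term at x = -3:
  Term 0 contributes 4 + 0 · -3 = 4
  Term 1 contributes 8 + 1 · -3 = 5
  Term 2 contributes 4 + 2 · -3 = -2
  Term 3 contributes 6 + 3 · -3 = -3
p(-3) = ⊕ of these = min[4, 5, -2, -3] = -3.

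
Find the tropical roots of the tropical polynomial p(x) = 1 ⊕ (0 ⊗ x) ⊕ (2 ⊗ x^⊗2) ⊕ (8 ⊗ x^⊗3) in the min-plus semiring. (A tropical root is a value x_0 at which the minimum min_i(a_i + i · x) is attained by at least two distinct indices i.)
Roots: {-6, -2, 1}

Each tropical root is a break point of the lower envelope of the lines y = a_i + i · x (there are 4 lines, with slopes 0, 1, ..., 3). Only the lines that attain the minimum somewhere contribute to roots; other lines are dominated. Here the surviving (envelope) indices are i = 3, i = 2, i = 1, i = 0.
Intersections between consecutive envelope lines give the roots: for adjacent envelope indices i < j the intersection is x = (a_i − a_j) / (j − i). Reading off the sorted break points: {-6, -2, 1}.
Verification: at each break x_0, at least two indices attain the minimum of min_i(a_i + i · x_0).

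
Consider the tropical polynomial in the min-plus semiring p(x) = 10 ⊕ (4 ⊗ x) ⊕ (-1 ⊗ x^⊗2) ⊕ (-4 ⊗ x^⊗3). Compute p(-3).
p(-3) = -13

A tropical monomial a ⊗ x^⊗i evaluates to a + i · x. Evaluating each term at x = -3:
  Term 0 contributes 10 + 0 · -3 = 10
  Term 1 contributes 4 + 1 · -3 = 1
  Term 2 contributes -1 + 2 · -3 = -7
  Term 3 contributes -4 + 3 · -3 = -13
p(-3) = ⊕ of these = min[10, 1, -7, -13] = -13.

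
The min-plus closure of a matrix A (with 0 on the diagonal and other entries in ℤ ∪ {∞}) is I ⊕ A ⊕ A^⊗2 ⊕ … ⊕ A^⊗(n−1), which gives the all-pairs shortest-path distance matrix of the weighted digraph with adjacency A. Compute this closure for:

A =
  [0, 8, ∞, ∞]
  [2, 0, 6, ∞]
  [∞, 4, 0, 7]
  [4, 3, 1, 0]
Closure =
  [0, 8, 14, 21]
  [2, 0, 6, 13]
  [6, 4, 0, 7]
  [4, 3, 1, 0]

This is the Floyd-Warshall all-pairs shortest-path computation. For each intermediate vertex k = 0, 1, …, 3, update dist[i][j] ← min(dist[i][j], dist[i][k] + dist[k][j]). The final matrix gives, for each (i, j), the minimum total weight of any directed path from i to j (possibly empty when i = j).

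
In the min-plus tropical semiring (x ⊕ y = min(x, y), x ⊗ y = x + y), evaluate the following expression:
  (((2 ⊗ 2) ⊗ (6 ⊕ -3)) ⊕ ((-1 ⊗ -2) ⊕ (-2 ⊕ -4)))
(((2 ⊗ 2) ⊗ (6 ⊕ -3)) ⊕ ((-1 ⊗ -2) ⊕ (-2 ⊕ -4))) = -4

Expand innermost to outermost. Recall ⊕ takes the minimum of its arguments and ⊗ takes their sum. Working out the expression (((2 ⊗ 2) ⊗ (6 ⊕ -3)) ⊕ ((-1 ⊗ -2) ⊕ (-2 ⊕ -4))) gives -4.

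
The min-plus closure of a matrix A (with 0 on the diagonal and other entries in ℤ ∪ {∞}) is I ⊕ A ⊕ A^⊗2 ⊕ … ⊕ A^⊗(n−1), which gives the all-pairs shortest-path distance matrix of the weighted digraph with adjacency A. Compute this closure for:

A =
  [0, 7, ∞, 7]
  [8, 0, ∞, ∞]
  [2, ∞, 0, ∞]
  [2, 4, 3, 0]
Closure =
  [0, 7, 10, 7]
  [8, 0, 18, 15]
  [2, 9, 0, 9]
  [2, 4, 3, 0]

This is the Floyd-Warshall all-pairs shortest-path computation. For each intermediate vertex k = 0, 1, …, 3, update dist[i][j] ← min(dist[i][j], dist[i][k] + dist[k][j]). The final matrix gives, for each (i, j), the minimum total weight of any directed path from i to j (possibly empty when i = j).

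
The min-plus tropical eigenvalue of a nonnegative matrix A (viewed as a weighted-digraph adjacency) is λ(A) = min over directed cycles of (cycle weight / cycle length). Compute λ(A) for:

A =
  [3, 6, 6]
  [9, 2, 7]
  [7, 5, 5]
λ(A) = 2

Enumerate directed cycles and compute their means (weight / length). Sample:
  cycle 0 → 0: weight = 3, length = 1, mean = 3/1 ≈ 3.000
  cycle 1 → 1: weight = 2, length = 1, mean = 2/1 ≈ 2.000
  cycle 2 → 2: weight = 5, length = 1, mean = 5/1 ≈ 5.000
  cycle 0 → 1 → 0: weight = 15, length = 2, mean = 15/2 ≈ 7.500
  cycle 0 → 2 → 0: weight = 13, length = 2, mean = 13/2 ≈ 6.500
  cycle 1 → 0 → 1: weight = 15, length = 2, mean = 15/2 ≈ 7.500
Minimum mean = 2.000, attained e.g. along the cycle 1 → 1 with weight 2 and length 1. So λ(A) = 2/1 = 2.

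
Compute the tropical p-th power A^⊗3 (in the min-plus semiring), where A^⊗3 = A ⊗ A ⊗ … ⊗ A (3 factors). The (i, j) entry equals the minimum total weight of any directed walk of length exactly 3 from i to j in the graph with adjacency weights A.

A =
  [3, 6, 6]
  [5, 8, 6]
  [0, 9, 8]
A^⊗3 =
  [9, 12, 12]
  [9, 12, 12]
  [6, 9, 9]

Each entry (A^⊗3)_ij equals the minimum over all length-3 walks i = v_0 → v_1 → … → v_3 = j of Σ_t A[v_t][v_{t+1}]. For example, for (i, j) = (0, 2) we minimise over 9 possible intermediate vertex sequences; the minimum is 12, attained along the walk 0 → 0 → 0 → 2.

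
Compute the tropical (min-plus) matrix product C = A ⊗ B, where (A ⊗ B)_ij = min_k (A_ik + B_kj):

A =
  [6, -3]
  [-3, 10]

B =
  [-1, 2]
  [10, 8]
A ⊗ B =
  [5, 5]
  [-4, -1]

Apply the min-plus product entry-by-entry:
  C[0][0] = min over k of (A[0][0] + B[0][0] = 6 + -1 = 5, A[0][1] + B[1][0] = -3 + 10 = 7) = 5 (attained at k = 0)
  C[0][1] = min over k of (A[0][0] + B[0][1] = 6 + 2 = 8, A[0][1] + B[1][1] = -3 + 8 = 5) = 5 (attained at k = 1)
  C[1][0] = min over k of (A[1][0] + B[0][0] = -3 + -1 = -4, A[1][1] + B[1][0] = 10 + 10 = 20) = -4 (attained at k = 0)
  C[1][1] = min over k of (A[1][0] + B[0][1] = -3 + 2 = -1, A[1][1] + B[1][1] = 10 + 8 = 18) = -1 (attained at k = 0)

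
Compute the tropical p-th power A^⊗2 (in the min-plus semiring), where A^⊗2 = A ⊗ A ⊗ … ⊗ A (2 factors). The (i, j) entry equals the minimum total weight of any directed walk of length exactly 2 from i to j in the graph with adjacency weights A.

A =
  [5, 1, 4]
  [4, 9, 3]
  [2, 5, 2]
A^⊗2 =
  [5, 6, 4]
  [5, 5, 5]
  [4, 3, 4]

Each entry (A^⊗2)_ij equals the minimum over all length-2 walks i = v_0 → v_1 → … → v_2 = j of Σ_t A[v_t][v_{t+1}]. For example, for (i, j) = (0, 2) we minimise over 3 possible intermediate vertex sequences; the minimum is 4, attained along the walk 0 → 1 → 2.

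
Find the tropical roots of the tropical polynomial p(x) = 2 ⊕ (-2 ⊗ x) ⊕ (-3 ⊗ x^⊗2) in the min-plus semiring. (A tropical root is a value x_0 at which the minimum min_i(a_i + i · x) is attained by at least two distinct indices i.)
Roots: {1, 4}

Each tropical root is a break point of the lower envelope of the lines y = a_i + i · x (there are 3 lines, with slopes 0, 1, ..., 2). Only the lines that attain the minimum somewhere contribute to roots; other lines are dominated. Here the surviving (envelope) indices are i = 2, i = 1, i = 0.
Intersections between consecutive envelope lines give the roots: for adjacent envelope indices i < j the intersection is x = (a_i − a_j) / (j − i). Reading off the sorted break points: {1, 4}.
Verification: at each break x_0, at least two indices attain the minimum of min_i(a_i + i · x_0).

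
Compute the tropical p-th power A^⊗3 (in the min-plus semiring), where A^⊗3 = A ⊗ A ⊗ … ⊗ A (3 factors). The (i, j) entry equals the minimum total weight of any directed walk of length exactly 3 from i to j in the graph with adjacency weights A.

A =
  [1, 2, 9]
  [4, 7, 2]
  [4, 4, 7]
A^⊗3 =
  [3, 4, 5]
  [6, 7, 8]
  [6, 7, 8]

Each entry (A^⊗3)_ij equals the minimum over all length-3 walks i = v_0 → v_1 → … → v_3 = j of Σ_t A[v_t][v_{t+1}]. For example, for (i, j) = (0, 2) we minimise over 9 possible intermediate vertex sequences; the minimum is 5, attained along the walk 0 → 0 → 1 → 2.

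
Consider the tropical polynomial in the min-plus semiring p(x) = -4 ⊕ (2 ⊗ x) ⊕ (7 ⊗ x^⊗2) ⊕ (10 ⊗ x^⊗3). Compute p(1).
p(1) = -4

A tropical monomial a ⊗ x^⊗i evaluates to a + i · x. Evaluating each term at x = 1:
  Term 0 contributes -4 + 0 · 1 = -4
  Term 1 contributes 2 + 1 · 1 = 3
  Term 2 contributes 7 + 2 · 1 = 9
  Term 3 contributes 10 + 3 · 1 = 13
p(1) = ⊕ of these = min[-4, 3, 9, 13] = -4.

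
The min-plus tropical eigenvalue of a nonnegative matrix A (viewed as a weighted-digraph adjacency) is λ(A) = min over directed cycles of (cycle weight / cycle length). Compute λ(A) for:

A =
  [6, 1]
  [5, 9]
λ(A) = 3

Enumerate directed cycles and compute their means (weight / length). Sample:
  cycle 0 → 0: weight = 6, length = 1, mean = 6/1 ≈ 6.000
  cycle 1 → 1: weight = 9, length = 1, mean = 9/1 ≈ 9.000
  cycle 0 → 1 → 0: weight = 6, length = 2, mean = 6/2 ≈ 3.000
  cycle 1 → 0 → 1: weight = 6, length = 2, mean = 6/2 ≈ 3.000
Minimum mean = 3.000, attained e.g. along the cycle 0 → 1 → 0 with weight 6 and length 2. So λ(A) = 6/2 = 3.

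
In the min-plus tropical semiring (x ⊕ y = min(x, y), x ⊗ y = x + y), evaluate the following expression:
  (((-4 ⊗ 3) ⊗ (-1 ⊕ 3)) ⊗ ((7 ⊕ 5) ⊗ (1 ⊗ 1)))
(((-4 ⊗ 3) ⊗ (-1 ⊕ 3)) ⊗ ((7 ⊕ 5) ⊗ (1 ⊗ 1))) = 5

Expand innermost to outermost. Recall ⊕ takes the minimum of its arguments and ⊗ takes their sum. Working out the expression (((-4 ⊗ 3) ⊗ (-1 ⊕ 3)) ⊗ ((7 ⊕ 5) ⊗ (1 ⊗ 1))) gives 5.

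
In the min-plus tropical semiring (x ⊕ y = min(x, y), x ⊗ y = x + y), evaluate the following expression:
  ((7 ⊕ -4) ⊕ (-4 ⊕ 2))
((7 ⊕ -4) ⊕ (-4 ⊕ 2)) = -4

Expand innermost to outermost. Recall ⊕ takes the minimum of its arguments and ⊗ takes their sum. Working out the expression ((7 ⊕ -4) ⊕ (-4 ⊕ 2)) gives -4.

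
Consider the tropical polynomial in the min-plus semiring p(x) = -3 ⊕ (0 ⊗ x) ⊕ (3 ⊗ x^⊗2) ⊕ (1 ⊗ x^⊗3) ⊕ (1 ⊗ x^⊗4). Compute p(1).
p(1) = -3

A tropical monomial a ⊗ x^⊗i evaluates to a + i · x. Evaluating each term at x = 1:
  Term 0 contributes -3 + 0 · 1 = -3
  Term 1 contributes 0 + 1 · 1 = 1
  Term 2 contributes 3 + 2 · 1 = 5
  Term 3 contributes 1 + 3 · 1 = 4
  Term 4 contributes 1 + 4 · 1 = 5
p(1) = ⊕ of these = min[-3, 1, 5, 4, 5] = -3.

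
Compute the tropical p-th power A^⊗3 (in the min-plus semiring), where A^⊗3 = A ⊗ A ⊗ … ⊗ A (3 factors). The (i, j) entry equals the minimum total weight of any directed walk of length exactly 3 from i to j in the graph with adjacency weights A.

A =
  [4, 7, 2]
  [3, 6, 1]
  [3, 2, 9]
A^⊗3 =
  [7, 8, 5]
  [6, 7, 4]
  [6, 5, 7]

Each entry (A^⊗3)_ij equals the minimum over all length-3 walks i = v_0 → v_1 → … → v_3 = j of Σ_t A[v_t][v_{t+1}]. For example, for (i, j) = (0, 2) we minimise over 9 possible intermediate vertex sequences; the minimum is 5, attained along the walk 0 → 2 → 1 → 2.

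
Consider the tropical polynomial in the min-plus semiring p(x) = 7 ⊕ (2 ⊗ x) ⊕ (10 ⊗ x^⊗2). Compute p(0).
p(0) = 2

A tropical monomial a ⊗ x^⊗i evaluates to a + i · x. Evaluating each term at x = 0:
  Term 0 contributes 7 + 0 · 0 = 7
  Term 1 contributes 2 + 1 · 0 = 2
  Term 2 contributes 10 + 2 · 0 = 10
p(0) = ⊕ of these = min[7, 2, 10] = 2.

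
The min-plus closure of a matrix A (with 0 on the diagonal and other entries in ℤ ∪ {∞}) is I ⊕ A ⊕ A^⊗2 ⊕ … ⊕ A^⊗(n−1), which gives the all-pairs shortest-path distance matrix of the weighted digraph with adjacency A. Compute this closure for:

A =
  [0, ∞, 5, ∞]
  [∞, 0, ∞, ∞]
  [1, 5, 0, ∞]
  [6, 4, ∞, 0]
Closure =
  [0, 10, 5, ∞]
  [∞, 0, ∞, ∞]
  [1, 5, 0, ∞]
  [6, 4, 11, 0]

This is the Floyd-Warshall all-pairs shortest-path computation. For each intermediate vertex k = 0, 1, …, 3, update dist[i][j] ← min(dist[i][j], dist[i][k] + dist[k][j]). The final matrix gives, for each (i, j), the minimum total weight of any directed path from i to j (possibly empty when i = j).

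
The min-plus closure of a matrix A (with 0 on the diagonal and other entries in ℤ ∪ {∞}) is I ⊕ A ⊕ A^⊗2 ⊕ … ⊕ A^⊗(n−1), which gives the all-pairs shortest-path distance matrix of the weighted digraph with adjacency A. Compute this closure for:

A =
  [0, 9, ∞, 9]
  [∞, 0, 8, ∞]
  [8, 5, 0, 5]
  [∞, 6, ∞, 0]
Closure =
  [0, 9, 17, 9]
  [16, 0, 8, 13]
  [8, 5, 0, 5]
  [22, 6, 14, 0]

This is the Floyd-Warshall all-pairs shortest-path computation. For each intermediate vertex k = 0, 1, …, 3, update dist[i][j] ← min(dist[i][j], dist[i][k] + dist[k][j]). The final matrix gives, for each (i, j), the minimum total weight of any directed path from i to j (possibly empty when i = j).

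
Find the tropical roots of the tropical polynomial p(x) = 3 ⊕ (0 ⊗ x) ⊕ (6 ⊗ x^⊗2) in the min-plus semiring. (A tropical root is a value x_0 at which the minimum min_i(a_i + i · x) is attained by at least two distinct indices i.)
Roots: {-6, 3}

Each tropical root is a break point of the lower envelope of the lines y = a_i + i · x (there are 3 lines, with slopes 0, 1, ..., 2). Only the lines that attain the minimum somewhere contribute to roots; other lines are dominated. Here the surviving (envelope) indices are i = 2, i = 1, i = 0.
Intersections between consecutive envelope lines give the roots: for adjacent envelope indices i < j the intersection is x = (a_i − a_j) / (j − i). Reading off the sorted break points: {-6, 3}.
Verification: at each break x_0, at least two indices attain the minimum of min_i(a_i + i · x_0).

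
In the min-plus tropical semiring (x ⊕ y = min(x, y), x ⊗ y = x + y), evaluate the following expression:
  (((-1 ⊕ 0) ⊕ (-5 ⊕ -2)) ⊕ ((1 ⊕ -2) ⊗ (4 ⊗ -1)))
(((-1 ⊕ 0) ⊕ (-5 ⊕ -2)) ⊕ ((1 ⊕ -2) ⊗ (4 ⊗ -1))) = -5

Expand innermost to outermost. Recall ⊕ takes the minimum of its arguments and ⊗ takes their sum. Working out the expression (((-1 ⊕ 0) ⊕ (-5 ⊕ -2)) ⊕ ((1 ⊕ -2) ⊗ (4 ⊗ -1))) gives -5.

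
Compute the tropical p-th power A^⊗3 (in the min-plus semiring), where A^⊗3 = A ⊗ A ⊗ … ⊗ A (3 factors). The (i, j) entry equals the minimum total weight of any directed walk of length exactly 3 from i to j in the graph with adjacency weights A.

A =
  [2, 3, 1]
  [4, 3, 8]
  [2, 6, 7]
A^⊗3 =
  [5, 6, 4]
  [7, 9, 7]
  [5, 7, 5]

Each entry (A^⊗3)_ij equals the minimum over all length-3 walks i = v_0 → v_1 → … → v_3 = j of Σ_t A[v_t][v_{t+1}]. For example, for (i, j) = (0, 2) we minimise over 9 possible intermediate vertex sequences; the minimum is 4, attained along the walk 0 → 2 → 0 → 2.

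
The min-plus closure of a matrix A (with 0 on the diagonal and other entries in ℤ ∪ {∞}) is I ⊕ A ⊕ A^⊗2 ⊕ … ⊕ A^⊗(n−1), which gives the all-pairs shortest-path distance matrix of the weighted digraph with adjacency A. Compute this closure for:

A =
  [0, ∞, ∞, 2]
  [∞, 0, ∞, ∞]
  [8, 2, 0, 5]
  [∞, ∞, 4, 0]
Closure =
  [0, 8, 6, 2]
  [∞, 0, ∞, ∞]
  [8, 2, 0, 5]
  [12, 6, 4, 0]

This is the Floyd-Warshall all-pairs shortest-path computation. For each intermediate vertex k = 0, 1, …, 3, update dist[i][j] ← min(dist[i][j], dist[i][k] + dist[k][j]). The final matrix gives, for each (i, j), the minimum total weight of any directed path from i to j (possibly empty when i = j).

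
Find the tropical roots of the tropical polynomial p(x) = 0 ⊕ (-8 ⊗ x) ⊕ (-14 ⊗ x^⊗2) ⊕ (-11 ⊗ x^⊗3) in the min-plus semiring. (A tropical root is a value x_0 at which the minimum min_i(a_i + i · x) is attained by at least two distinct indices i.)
Roots: {-3, 6, 8}

Each tropical root is a break point of the lower envelope of the lines y = a_i + i · x (there are 4 lines, with slopes 0, 1, ..., 3). Only the lines that attain the minimum somewhere contribute to roots; other lines are dominated. Here the surviving (envelope) indices are i = 3, i = 2, i = 1, i = 0.
Intersections between consecutive envelope lines give the roots: for adjacent envelope indices i < j the intersection is x = (a_i − a_j) / (j − i). Reading off the sorted break points: {-3, 6, 8}.
Verification: at each break x_0, at least two indices attain the minimum of min_i(a_i + i · x_0).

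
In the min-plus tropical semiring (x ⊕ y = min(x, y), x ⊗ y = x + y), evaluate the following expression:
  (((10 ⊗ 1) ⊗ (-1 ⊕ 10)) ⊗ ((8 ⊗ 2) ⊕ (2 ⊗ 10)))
(((10 ⊗ 1) ⊗ (-1 ⊕ 10)) ⊗ ((8 ⊗ 2) ⊕ (2 ⊗ 10))) = 20

Expand innermost to outermost. Recall ⊕ takes the minimum of its arguments and ⊗ takes their sum. Working out the expression (((10 ⊗ 1) ⊗ (-1 ⊕ 10)) ⊗ ((8 ⊗ 2) ⊕ (2 ⊗ 10))) gives 20.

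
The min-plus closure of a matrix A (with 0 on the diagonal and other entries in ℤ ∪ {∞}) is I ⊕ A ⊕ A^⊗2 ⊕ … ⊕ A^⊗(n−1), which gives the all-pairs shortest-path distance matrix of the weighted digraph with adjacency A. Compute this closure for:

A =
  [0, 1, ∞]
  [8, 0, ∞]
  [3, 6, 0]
Closure =
  [0, 1, ∞]
  [8, 0, ∞]
  [3, 4, 0]

This is the Floyd-Warshall all-pairs shortest-path computation. For each intermediate vertex k = 0, 1, …, 2, update dist[i][j] ← min(dist[i][j], dist[i][k] + dist[k][j]). The final matrix gives, for each (i, j), the minimum total weight of any directed path from i to j (possibly empty when i = j).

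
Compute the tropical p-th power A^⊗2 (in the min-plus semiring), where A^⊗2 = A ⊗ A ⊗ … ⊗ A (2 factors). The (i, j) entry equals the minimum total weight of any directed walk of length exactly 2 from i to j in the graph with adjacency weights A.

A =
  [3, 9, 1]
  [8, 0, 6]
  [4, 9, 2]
A^⊗2 =
  [5, 9, 3]
  [8, 0, 6]
  [6, 9, 4]

Each entry (A^⊗2)_ij equals the minimum over all length-2 walks i = v_0 → v_1 → … → v_2 = j of Σ_t A[v_t][v_{t+1}]. For example, for (i, j) = (0, 2) we minimise over 3 possible intermediate vertex sequences; the minimum is 3, attained along the walk 0 → 2 → 2.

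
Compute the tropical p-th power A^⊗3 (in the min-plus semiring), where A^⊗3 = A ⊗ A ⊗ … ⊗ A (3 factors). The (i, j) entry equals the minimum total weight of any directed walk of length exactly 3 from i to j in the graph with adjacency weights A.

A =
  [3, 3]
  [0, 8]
A^⊗3 =
  [6, 6]
  [3, 6]

Each entry (A^⊗3)_ij equals the minimum over all length-3 walks i = v_0 → v_1 → … → v_3 = j of Σ_t A[v_t][v_{t+1}]. For example, for (i, j) = (0, 1) we minimise over 4 possible intermediate vertex sequences; the minimum is 6, attained along the walk 0 → 1 → 0 → 1.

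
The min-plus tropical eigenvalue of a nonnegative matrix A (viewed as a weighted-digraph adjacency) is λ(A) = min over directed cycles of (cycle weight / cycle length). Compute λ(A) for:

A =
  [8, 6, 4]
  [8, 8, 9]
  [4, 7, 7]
λ(A) = 4

Enumerate directed cycles and compute their means (weight / length). Sample:
  cycle 0 → 0: weight = 8, length = 1, mean = 8/1 ≈ 8.000
  cycle 1 → 1: weight = 8, length = 1, mean = 8/1 ≈ 8.000
  cycle 2 → 2: weight = 7, length = 1, mean = 7/1 ≈ 7.000
  cycle 0 → 1 → 0: weight = 14, length = 2, mean = 14/2 ≈ 7.000
  cycle 0 → 2 → 0: weight = 8, length = 2, mean = 8/2 ≈ 4.000
  cycle 1 → 0 → 1: weight = 14, length = 2, mean = 14/2 ≈ 7.000
Minimum mean = 4.000, attained e.g. along the cycle 0 → 2 → 0 with weight 8 and length 2. So λ(A) = 8/2 = 4.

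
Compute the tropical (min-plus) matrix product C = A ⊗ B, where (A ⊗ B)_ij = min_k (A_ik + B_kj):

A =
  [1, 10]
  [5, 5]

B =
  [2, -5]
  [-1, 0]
A ⊗ B =
  [3, -4]
  [4, 0]

Apply the min-plus product entry-by-entry:
  C[0][0] = min over k of (A[0][0] + B[0][0] = 1 + 2 = 3, A[0][1] + B[1][0] = 10 + -1 = 9) = 3 (attained at k = 0)
  C[0][1] = min over k of (A[0][0] + B[0][1] = 1 + -5 = -4, A[0][1] + B[1][1] = 10 + 0 = 10) = -4 (attained at k = 0)
  C[1][0] = min over k of (A[1][0] + B[0][0] = 5 + 2 = 7, A[1][1] + B[1][0] = 5 + -1 = 4) = 4 (attained at k = 1)
  C[1][1] = min over k of (A[1][0] + B[0][1] = 5 + -5 = 0, A[1][1] + B[1][1] = 5 + 0 = 5) = 0 (attained at k = 0)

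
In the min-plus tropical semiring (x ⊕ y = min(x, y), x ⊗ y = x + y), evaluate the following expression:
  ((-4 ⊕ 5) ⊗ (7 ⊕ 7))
((-4 ⊕ 5) ⊗ (7 ⊕ 7)) = 3

Expand innermost to outermost. Recall ⊕ takes the minimum of its arguments and ⊗ takes their sum. Working out the expression ((-4 ⊕ 5) ⊗ (7 ⊕ 7)) gives 3.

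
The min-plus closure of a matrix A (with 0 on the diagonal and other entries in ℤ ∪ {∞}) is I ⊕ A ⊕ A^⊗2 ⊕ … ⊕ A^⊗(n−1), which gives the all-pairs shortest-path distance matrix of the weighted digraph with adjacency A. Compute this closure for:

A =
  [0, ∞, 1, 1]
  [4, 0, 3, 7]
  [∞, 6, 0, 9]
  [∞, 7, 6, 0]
Closure =
  [0, 7, 1, 1]
  [4, 0, 3, 5]
  [10, 6, 0, 9]
  [11, 7, 6, 0]

This is the Floyd-Warshall all-pairs shortest-path computation. For each intermediate vertex k = 0, 1, …, 3, update dist[i][j] ← min(dist[i][j], dist[i][k] + dist[k][j]). The final matrix gives, for each (i, j), the minimum total weight of any directed path from i to j (possibly empty when i = j).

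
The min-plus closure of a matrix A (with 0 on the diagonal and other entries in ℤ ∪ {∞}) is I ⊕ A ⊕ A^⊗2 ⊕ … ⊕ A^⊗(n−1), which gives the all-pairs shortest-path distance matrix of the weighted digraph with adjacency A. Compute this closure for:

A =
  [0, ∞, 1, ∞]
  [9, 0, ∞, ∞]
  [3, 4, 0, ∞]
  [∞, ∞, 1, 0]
Closure =
  [0, 5, 1, ∞]
  [9, 0, 10, ∞]
  [3, 4, 0, ∞]
  [4, 5, 1, 0]

This is the Floyd-Warshall all-pairs shortest-path computation. For each intermediate vertex k = 0, 1, …, 3, update dist[i][j] ← min(dist[i][j], dist[i][k] + dist[k][j]). The final matrix gives, for each (i, j), the minimum total weight of any directed path from i to j (possibly empty when i = j).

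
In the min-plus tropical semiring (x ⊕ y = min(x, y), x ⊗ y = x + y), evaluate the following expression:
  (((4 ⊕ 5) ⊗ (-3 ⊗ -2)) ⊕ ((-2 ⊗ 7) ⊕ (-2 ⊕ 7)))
(((4 ⊕ 5) ⊗ (-3 ⊗ -2)) ⊕ ((-2 ⊗ 7) ⊕ (-2 ⊕ 7))) = -2

Expand innermost to outermost. Recall ⊕ takes the minimum of its arguments and ⊗ takes their sum. Working out the expression (((4 ⊕ 5) ⊗ (-3 ⊗ -2)) ⊕ ((-2 ⊗ 7) ⊕ (-2 ⊕ 7))) gives -2.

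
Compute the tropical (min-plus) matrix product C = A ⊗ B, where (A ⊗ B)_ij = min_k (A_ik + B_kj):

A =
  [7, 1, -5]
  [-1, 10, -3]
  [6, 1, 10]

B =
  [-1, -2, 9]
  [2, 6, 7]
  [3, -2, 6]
A ⊗ B =
  [-2, -7, 1]
  [-2, -5, 3]
  [3, 4, 8]

Apply the min-plus product entry-by-entry:
  C[0][0] = min over k of (A[0][0] + B[0][0] = 7 + -1 = 6, A[0][1] + B[1][0] = 1 + 2 = 3, A[0][2] + B[2][0] = -5 + 3 = -2) = -2 (attained at k = 2)
  C[0][1] = min over k of (A[0][0] + B[0][1] = 7 + -2 = 5, A[0][1] + B[1][1] = 1 + 6 = 7, A[0][2] + B[2][1] = -5 + -2 = -7) = -7 (attained at k = 2)
  C[0][2] = min over k of (A[0][0] + B[0][2] = 7 + 9 = 16, A[0][1] + B[1][2] = 1 + 7 = 8, A[0][2] + B[2][2] = -5 + 6 = 1) = 1 (attained at k = 2)
  C[1][0] = min over k of (A[1][0] + B[0][0] = -1 + -1 = -2, A[1][1] + B[1][0] = 10 + 2 = 12, A[1][2] + B[2][0] = -3 + 3 = 0) = -2 (attained at k = 0)
  C[1][1] = min over k of (A[1][0] + B[0][1] = -1 + -2 = -3, A[1][1] + B[1][1] = 10 + 6 = 16, A[1][2] + B[2][1] = -3 + -2 = -5) = -5 (attained at k = 2)
  C[1][2] = min over k of (A[1][0] + B[0][2] = -1 + 9 = 8, A[1][1] + B[1][2] = 10 + 7 = 17, A[1][2] + B[2][2] = -3 + 6 = 3) = 3 (attained at k = 2)
  C[2][0] = min over k of (A[2][0] + B[0][0] = 6 + -1 = 5, A[2][1] + B[1][0] = 1 + 2 = 3, A[2][2] + B[2][0] = 10 + 3 = 13) = 3 (attained at k = 1)
  C[2][1] = min over k of (A[2][0] + B[0][1] = 6 + -2 = 4, A[2][1] + B[1][1] = 1 + 6 = 7, A[2][2] + B[2][1] = 10 + -2 = 8) = 4 (attained at k = 0)
  C[2][2] = min over k of (A[2][0] + B[0][2] = 6 + 9 = 15, A[2][1] + B[1][2] = 1 + 7 = 8, A[2][2] + B[2][2] = 10 + 6 = 16) = 8 (attained at k = 1)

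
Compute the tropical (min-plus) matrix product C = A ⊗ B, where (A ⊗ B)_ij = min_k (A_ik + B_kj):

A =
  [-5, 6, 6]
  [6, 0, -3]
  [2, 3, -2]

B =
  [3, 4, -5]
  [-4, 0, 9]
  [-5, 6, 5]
A ⊗ B =
  [-2, -1, -10]
  [-8, 0, 1]
  [-7, 3, -3]

Apply the min-plus product entry-by-entry:
  C[0][0] = min over k of (A[0][0] + B[0][0] = -5 + 3 = -2, A[0][1] + B[1][0] = 6 + -4 = 2, A[0][2] + B[2][0] = 6 + -5 = 1) = -2 (attained at k = 0)
  C[0][1] = min over k of (A[0][0] + B[0][1] = -5 + 4 = -1, A[0][1] + B[1][1] = 6 + 0 = 6, A[0][2] + B[2][1] = 6 + 6 = 12) = -1 (attained at k = 0)
  C[0][2] = min over k of (A[0][0] + B[0][2] = -5 + -5 = -10, A[0][1] + B[1][2] = 6 + 9 = 15, A[0][2] + B[2][2] = 6 + 5 = 11) = -10 (attained at k = 0)
  C[1][0] = min over k of (A[1][0] + B[0][0] = 6 + 3 = 9, A[1][1] + B[1][0] = 0 + -4 = -4, A[1][2] + B[2][0] = -3 + -5 = -8) = -8 (attained at k = 2)
  C[1][1] = min over k of (A[1][0] + B[0][1] = 6 + 4 = 10, A[1][1] + B[1][1] = 0 + 0 = 0, A[1][2] + B[2][1] = -3 + 6 = 3) = 0 (attained at k = 1)
  C[1][2] = min over k of (A[1][0] + B[0][2] = 6 + -5 = 1, A[1][1] + B[1][2] = 0 + 9 = 9, A[1][2] + B[2][2] = -3 + 5 = 2) = 1 (attained at k = 0)
  C[2][0] = min over k of (A[2][0] + B[0][0] = 2 + 3 = 5, A[2][1] + B[1][0] = 3 + -4 = -1, A[2][2] + B[2][0] = -2 + -5 = -7) = -7 (attained at k = 2)
  C[2][1] = min over k of (A[2][0] + B[0][1] = 2 + 4 = 6, A[2][1] + B[1][1] = 3 + 0 = 3, A[2][2] + B[2][1] = -2 + 6 = 4) = 3 (attained at k = 1)
  C[2][2] = min over k of (A[2][0] + B[0][2] = 2 + -5 = -3, A[2][1] + B[1][2] = 3 + 9 = 12, A[2][2] + B[2][2] = -2 + 5 = 3) = -3 (attained at k = 0)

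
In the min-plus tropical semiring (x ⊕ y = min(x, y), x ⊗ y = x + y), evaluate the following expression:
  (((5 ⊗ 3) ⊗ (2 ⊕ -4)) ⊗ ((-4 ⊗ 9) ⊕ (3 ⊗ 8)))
(((5 ⊗ 3) ⊗ (2 ⊕ -4)) ⊗ ((-4 ⊗ 9) ⊕ (3 ⊗ 8))) = 9

Expand innermost to outermost. Recall ⊕ takes the minimum of its arguments and ⊗ takes their sum. Working out the expression (((5 ⊗ 3) ⊗ (2 ⊕ -4)) ⊗ ((-4 ⊗ 9) ⊕ (3 ⊗ 8))) gives 9.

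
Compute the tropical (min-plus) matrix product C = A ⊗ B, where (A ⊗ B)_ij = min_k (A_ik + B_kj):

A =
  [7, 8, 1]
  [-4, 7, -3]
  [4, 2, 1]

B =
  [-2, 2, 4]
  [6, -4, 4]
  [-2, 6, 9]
A ⊗ B =
  [-1, 4, 10]
  [-6, -2, 0]
  [-1, -2, 6]

Apply the min-plus product entry-by-entry:
  C[0][0] = min over k of (A[0][0] + B[0][0] = 7 + -2 = 5, A[0][1] + B[1][0] = 8 + 6 = 14, A[0][2] + B[2][0] = 1 + -2 = -1) = -1 (attained at k = 2)
  C[0][1] = min over k of (A[0][0] + B[0][1] = 7 + 2 = 9, A[0][1] + B[1][1] = 8 + -4 = 4, A[0][2] + B[2][1] = 1 + 6 = 7) = 4 (attained at k = 1)
  C[0][2] = min over k of (A[0][0] + B[0][2] = 7 + 4 = 11, A[0][1] + B[1][2] = 8 + 4 = 12, A[0][2] + B[2][2] = 1 + 9 = 10) = 10 (attained at k = 2)
  C[1][0] = min over k of (A[1][0] + B[0][0] = -4 + -2 = -6, A[1][1] + B[1][0] = 7 + 6 = 13, A[1][2] + B[2][0] = -3 + -2 = -5) = -6 (attained at k = 0)
  C[1][1] = min over k of (A[1][0] + B[0][1] = -4 + 2 = -2, A[1][1] + B[1][1] = 7 + -4 = 3, A[1][2] + B[2][1] = -3 + 6 = 3) = -2 (attained at k = 0)
  C[1][2] = min over k of (A[1][0] + B[0][2] = -4 + 4 = 0, A[1][1] + B[1][2] = 7 + 4 = 11, A[1][2] + B[2][2] = -3 + 9 = 6) = 0 (attained at k = 0)
  C[2][0] = min over k of (A[2][0] + B[0][0] = 4 + -2 = 2, A[2][1] + B[1][0] = 2 + 6 = 8, A[2][2] + B[2][0] = 1 + -2 = -1) = -1 (attained at k = 2)
  C[2][1] = min over k of (A[2][0] + B[0][1] = 4 + 2 = 6, A[2][1] + B[1][1] = 2 + -4 = -2, A[2][2] + B[2][1] = 1 + 6 = 7) = -2 (attained at k = 1)
  C[2][2] = min over k of (A[2][0] + B[0][2] = 4 + 4 = 8, A[2][1] + B[1][2] = 2 + 4 = 6, A[2][2] + B[2][2] = 1 + 9 = 10) = 6 (attained at k = 1)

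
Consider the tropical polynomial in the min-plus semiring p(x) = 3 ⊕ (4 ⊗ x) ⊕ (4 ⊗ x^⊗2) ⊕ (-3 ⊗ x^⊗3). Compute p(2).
p(2) = 3

A tropical monomial a ⊗ x^⊗i evaluates to a + i · x. Evaluating each term at x = 2:
  Term 0 contributes 3 + 0 · 2 = 3
  Term 1 contributes 4 + 1 · 2 = 6
  Term 2 contributes 4 + 2 · 2 = 8
  Term 3 contributes -3 + 3 · 2 = 3
p(2) = ⊕ of these = min[3, 6, 8, 3] = 3.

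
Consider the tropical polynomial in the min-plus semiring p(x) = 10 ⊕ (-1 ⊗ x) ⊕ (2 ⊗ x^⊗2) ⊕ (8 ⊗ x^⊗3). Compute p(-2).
p(-2) = -3

A tropical monomial a ⊗ x^⊗i evaluates to a + i · x. Evaluating each term at x = -2:
  Term 0 contributes 10 + 0 · -2 = 10
  Term 1 contributes -1 + 1 · -2 = -3
  Term 2 contributes 2 + 2 · -2 = -2
  Term 3 contributes 8 + 3 · -2 = 2
p(-2) = ⊕ of these = min[10, -3, -2, 2] = -3.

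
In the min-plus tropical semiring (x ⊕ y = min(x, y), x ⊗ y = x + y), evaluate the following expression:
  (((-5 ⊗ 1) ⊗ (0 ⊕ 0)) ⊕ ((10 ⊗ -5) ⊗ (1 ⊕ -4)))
(((-5 ⊗ 1) ⊗ (0 ⊕ 0)) ⊕ ((10 ⊗ -5) ⊗ (1 ⊕ -4))) = -4

Expand innermost to outermost. Recall ⊕ takes the minimum of its arguments and ⊗ takes their sum. Working out the expression (((-5 ⊗ 1) ⊗ (0 ⊕ 0)) ⊕ ((10 ⊗ -5) ⊗ (1 ⊕ -4))) gives -4.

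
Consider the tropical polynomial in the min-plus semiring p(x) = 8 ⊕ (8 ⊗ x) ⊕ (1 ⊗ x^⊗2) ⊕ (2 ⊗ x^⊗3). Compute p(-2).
p(-2) = -4

A tropical monomial a ⊗ x^⊗i evaluates to a + i · x. Evaluating each term at x = -2:
  Term 0 contributes 8 + 0 · -2 = 8
  Term 1 contributes 8 + 1 · -2 = 6
  Term 2 contributes 1 + 2 · -2 = -3
  Term 3 contributes 2 + 3 · -2 = -4
p(-2) = ⊕ of these = min[8, 6, -3, -4] = -4.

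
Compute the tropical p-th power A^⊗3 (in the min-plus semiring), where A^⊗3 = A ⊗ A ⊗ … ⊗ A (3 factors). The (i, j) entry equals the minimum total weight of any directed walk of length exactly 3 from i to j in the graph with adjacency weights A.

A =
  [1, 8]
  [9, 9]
A^⊗3 =
  [3, 10]
  [11, 18]

Each entry (A^⊗3)_ij equals the minimum over all length-3 walks i = v_0 → v_1 → … → v_3 = j of Σ_t A[v_t][v_{t+1}]. For example, for (i, j) = (0, 1) we minimise over 4 possible intermediate vertex sequences; the minimum is 10, attained along the walk 0 → 0 → 0 → 1.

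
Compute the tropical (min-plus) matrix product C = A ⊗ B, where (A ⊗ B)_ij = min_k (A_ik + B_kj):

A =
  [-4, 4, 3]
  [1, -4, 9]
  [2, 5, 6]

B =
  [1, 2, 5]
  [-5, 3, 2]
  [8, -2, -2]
A ⊗ B =
  [-3, -2, 1]
  [-9, -1, -2]
  [0, 4, 4]

Apply the min-plus product entry-by-entry:
  C[0][0] = min over k of (A[0][0] + B[0][0] = -4 + 1 = -3, A[0][1] + B[1][0] = 4 + -5 = -1, A[0][2] + B[2][0] = 3 + 8 = 11) = -3 (attained at k = 0)
  C[0][1] = min over k of (A[0][0] + B[0][1] = -4 + 2 = -2, A[0][1] + B[1][1] = 4 + 3 = 7, A[0][2] + B[2][1] = 3 + -2 = 1) = -2 (attained at k = 0)
  C[0][2] = min over k of (A[0][0] + B[0][2] = -4 + 5 = 1, A[0][1] + B[1][2] = 4 + 2 = 6, A[0][2] + B[2][2] = 3 + -2 = 1) = 1 (attained at k = 0)
  C[1][0] = min over k of (A[1][0] + B[0][0] = 1 + 1 = 2, A[1][1] + B[1][0] = -4 + -5 = -9, A[1][2] + B[2][0] = 9 + 8 = 17) = -9 (attained at k = 1)
  C[1][1] = min over k of (A[1][0] + B[0][1] = 1 + 2 = 3, A[1][1] + B[1][1] = -4 + 3 = -1, A[1][2] + B[2][1] = 9 + -2 = 7) = -1 (attained at k = 1)
  C[1][2] = min over k of (A[1][0] + B[0][2] = 1 + 5 = 6, A[1][1] + B[1][2] = -4 + 2 = -2, A[1][2] + B[2][2] = 9 + -2 = 7) = -2 (attained at k = 1)
  C[2][0] = min over k of (A[2][0] + B[0][0] = 2 + 1 = 3, A[2][1] + B[1][0] = 5 + -5 = 0, A[2][2] + B[2][0] = 6 + 8 = 14) = 0 (attained at k = 1)
  C[2][1] = min over k of (A[2][0] + B[0][1] = 2 + 2 = 4, A[2][1] + B[1][1] = 5 + 3 = 8, A[2][2] + B[2][1] = 6 + -2 = 4) = 4 (attained at k = 0)
  C[2][2] = min over k of (A[2][0] + B[0][2] = 2 + 5 = 7, A[2][1] + B[1][2] = 5 + 2 = 7, A[2][2] + B[2][2] = 6 + -2 = 4) = 4 (attained at k = 2)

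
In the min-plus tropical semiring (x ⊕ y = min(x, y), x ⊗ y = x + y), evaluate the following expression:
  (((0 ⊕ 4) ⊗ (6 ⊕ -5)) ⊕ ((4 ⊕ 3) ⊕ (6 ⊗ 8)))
(((0 ⊕ 4) ⊗ (6 ⊕ -5)) ⊕ ((4 ⊕ 3) ⊕ (6 ⊗ 8))) = -5

Expand innermost to outermost. Recall ⊕ takes the minimum of its arguments and ⊗ takes their sum. Working out the expression (((0 ⊕ 4) ⊗ (6 ⊕ -5)) ⊕ ((4 ⊕ 3) ⊕ (6 ⊗ 8))) gives -5.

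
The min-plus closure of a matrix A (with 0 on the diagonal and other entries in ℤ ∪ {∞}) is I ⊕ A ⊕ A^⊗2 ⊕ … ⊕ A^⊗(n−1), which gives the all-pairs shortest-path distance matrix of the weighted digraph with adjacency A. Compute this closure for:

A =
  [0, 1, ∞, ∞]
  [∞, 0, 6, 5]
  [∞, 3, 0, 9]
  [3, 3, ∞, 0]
Closure =
  [0, 1, 7, 6]
  [8, 0, 6, 5]
  [11, 3, 0, 8]
  [3, 3, 9, 0]

This is the Floyd-Warshall all-pairs shortest-path computation. For each intermediate vertex k = 0, 1, …, 3, update dist[i][j] ← min(dist[i][j], dist[i][k] + dist[k][j]). The final matrix gives, for each (i, j), the minimum total weight of any directed path from i to j (possibly empty when i = j).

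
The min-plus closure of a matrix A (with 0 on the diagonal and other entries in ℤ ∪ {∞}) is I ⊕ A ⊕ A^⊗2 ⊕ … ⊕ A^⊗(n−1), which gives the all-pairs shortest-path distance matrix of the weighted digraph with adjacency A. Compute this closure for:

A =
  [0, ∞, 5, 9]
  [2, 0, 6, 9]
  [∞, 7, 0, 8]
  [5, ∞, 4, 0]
Closure =
  [0, 12, 5, 9]
  [2, 0, 6, 9]
  [9, 7, 0, 8]
  [5, 11, 4, 0]

This is the Floyd-Warshall all-pairs shortest-path computation. For each intermediate vertex k = 0, 1, …, 3, update dist[i][j] ← min(dist[i][j], dist[i][k] + dist[k][j]). The final matrix gives, for each (i, j), the minimum total weight of any directed path from i to j (possibly empty when i = j).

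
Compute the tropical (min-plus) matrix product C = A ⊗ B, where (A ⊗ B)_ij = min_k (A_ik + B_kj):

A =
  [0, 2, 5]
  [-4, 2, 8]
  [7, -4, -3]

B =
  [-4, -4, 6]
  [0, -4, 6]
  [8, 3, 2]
A ⊗ B =
  [-4, -4, 6]
  [-8, -8, 2]
  [-4, -8, -1]

Apply the min-plus product entry-by-entry:
  C[0][0] = min over k of (A[0][0] + B[0][0] = 0 + -4 = -4, A[0][1] + B[1][0] = 2 + 0 = 2, A[0][2] + B[2][0] = 5 + 8 = 13) = -4 (attained at k = 0)
  C[0][1] = min over k of (A[0][0] + B[0][1] = 0 + -4 = -4, A[0][1] + B[1][1] = 2 + -4 = -2, A[0][2] + B[2][1] = 5 + 3 = 8) = -4 (attained at k = 0)
  C[0][2] = min over k of (A[0][0] + B[0][2] = 0 + 6 = 6, A[0][1] + B[1][2] = 2 + 6 = 8, A[0][2] + B[2][2] = 5 + 2 = 7) = 6 (attained at k = 0)
  C[1][0] = min over k of (A[1][0] + B[0][0] = -4 + -4 = -8, A[1][1] + B[1][0] = 2 + 0 = 2, A[1][2] + B[2][0] = 8 + 8 = 16) = -8 (attained at k = 0)
  C[1][1] = min over k of (A[1][0] + B[0][1] = -4 + -4 = -8, A[1][1] + B[1][1] = 2 + -4 = -2, A[1][2] + B[2][1] = 8 + 3 = 11) = -8 (attained at k = 0)
  C[1][2] = min over k of (A[1][0] + B[0][2] = -4 + 6 = 2, A[1][1] + B[1][2] = 2 + 6 = 8, A[1][2] + B[2][2] = 8 + 2 = 10) = 2 (attained at k = 0)
  C[2][0] = min over k of (A[2][0] + B[0][0] = 7 + -4 = 3, A[2][1] + B[1][0] = -4 + 0 = -4, A[2][2] + B[2][0] = -3 + 8 = 5) = -4 (attained at k = 1)
  C[2][1] = min over k of (A[2][0] + B[0][1] = 7 + -4 = 3, A[2][1] + B[1][1] = -4 + -4 = -8, A[2][2] + B[2][1] = -3 + 3 = 0) = -8 (attained at k = 1)
  C[2][2] = min over k of (A[2][0] + B[0][2] = 7 + 6 = 13, A[2][1] + B[1][2] = -4 + 6 = 2, A[2][2] + B[2][2] = -3 + 2 = -1) = -1 (attained at k = 2)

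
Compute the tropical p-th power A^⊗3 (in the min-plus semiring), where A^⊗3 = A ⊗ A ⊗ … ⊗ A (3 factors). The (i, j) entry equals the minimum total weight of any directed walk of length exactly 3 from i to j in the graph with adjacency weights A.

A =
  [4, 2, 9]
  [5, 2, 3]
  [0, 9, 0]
A^⊗3 =
  [5, 6, 5]
  [3, 5, 3]
  [0, 2, 0]

Each entry (A^⊗3)_ij equals the minimum over all length-3 walks i = v_0 → v_1 → … → v_3 = j of Σ_t A[v_t][v_{t+1}]. For example, for (i, j) = (0, 2) we minimise over 9 possible intermediate vertex sequences; the minimum is 5, attained along the walk 0 → 1 → 2 → 2.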